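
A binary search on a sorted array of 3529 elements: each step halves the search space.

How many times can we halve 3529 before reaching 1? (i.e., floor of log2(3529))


3529 / 2 = 1764
1764 / 2 = 882
882 / 2 = 441
441 / 2 = 220
220 / 2 = 110
110 / 2 = 55
55 / 2 = 27
27 / 2 = 13
13 / 2 = 6
6 / 2 = 3
3 / 2 = 1
Reached 1 after 11 halvings

11


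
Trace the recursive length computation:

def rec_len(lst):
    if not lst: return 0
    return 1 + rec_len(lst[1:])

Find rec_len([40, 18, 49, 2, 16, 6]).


rec_len([40, 18, 49, 2, 16, 6]) = 1 + rec_len([18, 49, 2, 16, 6])
rec_len([18, 49, 2, 16, 6]) = 1 + rec_len([49, 2, 16, 6])
rec_len([49, 2, 16, 6]) = 1 + rec_len([2, 16, 6])
rec_len([2, 16, 6]) = 1 + rec_len([16, 6])
rec_len([16, 6]) = 1 + rec_len([6])
rec_len([6]) = 1 + rec_len([])
rec_len([]) = 0  (base case)
Unwinding: 1 + 1 + 1 + 1 + 1 + 1 + 0 = 6

6


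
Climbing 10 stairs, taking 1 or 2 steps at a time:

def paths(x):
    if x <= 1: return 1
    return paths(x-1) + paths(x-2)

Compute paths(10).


Building up from base cases:
paths(0) = 1
paths(1) = 1
paths(2) = paths(1) + paths(0) = 1 + 1 = 2
paths(3) = paths(2) + paths(1) = 2 + 1 = 3
paths(4) = paths(3) + paths(2) = 3 + 2 = 5
paths(5) = paths(4) + paths(3) = 5 + 3 = 8
paths(6) = paths(5) + paths(4) = 8 + 5 = 13
paths(7) = paths(6) + paths(5) = 13 + 8 = 21
paths(8) = paths(7) + paths(6) = 21 + 13 = 34
paths(9) = paths(8) + paths(7) = 34 + 21 = 55
paths(10) = paths(9) + paths(8) = 55 + 34 = 89

89


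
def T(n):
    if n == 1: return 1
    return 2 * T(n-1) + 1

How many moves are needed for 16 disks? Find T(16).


T(16) = 2 * T(15) + 1
T(15) = 2 * T(14) + 1
T(14) = 2 * T(13) + 1
T(13) = 2 * T(12) + 1
T(12) = 2 * T(11) + 1
T(11) = 2 * T(10) + 1
T(10) = 2 * T(9) + 1
T(9) = 2 * T(8) + 1
T(8) = 2 * T(7) + 1
T(7) = 2 * T(6) + 1
T(6) = 2 * T(5) + 1
T(5) = 2 * T(4) + 1
T(4) = 2 * T(3) + 1
T(3) = 2 * T(2) + 1
T(2) = 2 * T(1) + 1
T(1) = 1  (base case)
T(2) = 2 * 1 + 1 = 3
T(3) = 2 * 3 + 1 = 7
T(4) = 2 * 7 + 1 = 15
T(5) = 2 * 15 + 1 = 31
T(6) = 2 * 31 + 1 = 63
T(7) = 2 * 63 + 1 = 127
T(8) = 2 * 127 + 1 = 255
T(9) = 2 * 255 + 1 = 511
T(10) = 2 * 511 + 1 = 1023
T(11) = 2 * 1023 + 1 = 2047
T(12) = 2 * 2047 + 1 = 4095
T(13) = 2 * 4095 + 1 = 8191
T(14) = 2 * 8191 + 1 = 16383
T(15) = 2 * 16383 + 1 = 32767
T(16) = 2 * 32767 + 1 = 65535

65535


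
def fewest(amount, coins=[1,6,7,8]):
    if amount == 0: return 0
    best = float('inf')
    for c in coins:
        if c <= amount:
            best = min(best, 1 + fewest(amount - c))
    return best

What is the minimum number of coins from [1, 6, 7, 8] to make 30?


Building up with DP:
fewest(0) = 0
fewest(1) = min(1+fewest(0)=1+0=1) = 1
fewest(2) = min(1+fewest(1)=1+1=2) = 2
fewest(3) = min(1+fewest(2)=1+2=3) = 3
fewest(4) = min(1+fewest(3)=1+3=4) = 4
fewest(5) = min(1+fewest(4)=1+4=5) = 5
fewest(6) = min(1+fewest(5)=1+5=6, 1+fewest(0)=1+0=1) = 1
fewest(7) = min(1+fewest(6)=1+1=2, 1+fewest(1)=1+1=2, 1+fewest(0)=1+0=1) = 1
fewest(8) = min(1+fewest(7)=1+1=2, 1+fewest(2)=1+2=3, 1+fewest(1)=1+1=2, 1+fewest(0)=1+0=1) = 1
fewest(9) = min(1+fewest(8)=1+1=2, 1+fewest(3)=1+3=4, 1+fewest(2)=1+2=3, 1+fewest(1)=1+1=2) = 2
fewest(10) = min(1+fewest(9)=1+2=3, 1+fewest(4)=1+4=5, 1+fewest(3)=1+3=4, 1+fewest(2)=1+2=3) = 3
fewest(11) = min(1+fewest(10)=1+3=4, 1+fewest(5)=1+5=6, 1+fewest(4)=1+4=5, 1+fewest(3)=1+3=4) = 4
fewest(12) = min(1+fewest(11)=1+4=5, 1+fewest(6)=1+1=2, 1+fewest(5)=1+5=6, 1+fewest(4)=1+4=5) = 2
fewest(13) = min(1+fewest(12)=1+2=3, 1+fewest(7)=1+1=2, 1+fewest(6)=1+1=2, 1+fewest(5)=1+5=6) = 2
fewest(14) = min(1+fewest(13)=1+2=3, 1+fewest(8)=1+1=2, 1+fewest(7)=1+1=2, 1+fewest(6)=1+1=2) = 2
fewest(15) = min(1+fewest(14)=1+2=3, 1+fewest(9)=1+2=3, 1+fewest(8)=1+1=2, 1+fewest(7)=1+1=2) = 2
fewest(16) = min(1+fewest(15)=1+2=3, 1+fewest(10)=1+3=4, 1+fewest(9)=1+2=3, 1+fewest(8)=1+1=2) = 2
fewest(17) = min(1+fewest(16)=1+2=3, 1+fewest(11)=1+4=5, 1+fewest(10)=1+3=4, 1+fewest(9)=1+2=3) = 3
fewest(18) = min(1+fewest(17)=1+3=4, 1+fewest(12)=1+2=3, 1+fewest(11)=1+4=5, 1+fewest(10)=1+3=4) = 3
fewest(19) = min(1+fewest(18)=1+3=4, 1+fewest(13)=1+2=3, 1+fewest(12)=1+2=3, 1+fewest(11)=1+4=5) = 3
fewest(20) = min(1+fewest(19)=1+3=4, 1+fewest(14)=1+2=3, 1+fewest(13)=1+2=3, 1+fewest(12)=1+2=3) = 3
fewest(21) = min(1+fewest(20)=1+3=4, 1+fewest(15)=1+2=3, 1+fewest(14)=1+2=3, 1+fewest(13)=1+2=3) = 3
fewest(22) = min(1+fewest(21)=1+3=4, 1+fewest(16)=1+2=3, 1+fewest(15)=1+2=3, 1+fewest(14)=1+2=3) = 3
fewest(23) = min(1+fewest(22)=1+3=4, 1+fewest(17)=1+3=4, 1+fewest(16)=1+2=3, 1+fewest(15)=1+2=3) = 3
fewest(24) = min(1+fewest(23)=1+3=4, 1+fewest(18)=1+3=4, 1+fewest(17)=1+3=4, 1+fewest(16)=1+2=3) = 3
fewest(25) = min(1+fewest(24)=1+3=4, 1+fewest(19)=1+3=4, 1+fewest(18)=1+3=4, 1+fewest(17)=1+3=4) = 4
fewest(26) = min(1+fewest(25)=1+4=5, 1+fewest(20)=1+3=4, 1+fewest(19)=1+3=4, 1+fewest(18)=1+3=4) = 4
fewest(27) = min(1+fewest(26)=1+4=5, 1+fewest(21)=1+3=4, 1+fewest(20)=1+3=4, 1+fewest(19)=1+3=4) = 4
fewest(28) = min(1+fewest(27)=1+4=5, 1+fewest(22)=1+3=4, 1+fewest(21)=1+3=4, 1+fewest(20)=1+3=4) = 4
fewest(29) = min(1+fewest(28)=1+4=5, 1+fewest(23)=1+3=4, 1+fewest(22)=1+3=4, 1+fewest(21)=1+3=4) = 4
fewest(30) = min(1+fewest(29)=1+4=5, 1+fewest(24)=1+3=4, 1+fewest(23)=1+3=4, 1+fewest(22)=1+3=4) = 4

4


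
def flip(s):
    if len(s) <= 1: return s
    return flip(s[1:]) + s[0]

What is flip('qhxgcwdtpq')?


flip('qhxgcwdtpq') = flip('hxgcwdtpq') + 'q'
flip('hxgcwdtpq') = flip('xgcwdtpq') + 'h'
flip('xgcwdtpq') = flip('gcwdtpq') + 'x'
flip('gcwdtpq') = flip('cwdtpq') + 'g'
flip('cwdtpq') = flip('wdtpq') + 'c'
flip('wdtpq') = flip('dtpq') + 'w'
flip('dtpq') = flip('tpq') + 'd'
flip('tpq') = flip('pq') + 't'
flip('pq') = flip('q') + 'p'
flip('q') = 'q'  (base case)
Concatenating: 'q' + 'p' + 't' + 'd' + 'w' + 'c' + 'g' + 'x' + 'h' + 'q' = 'qptdwcgxhq'

qptdwcgxhq


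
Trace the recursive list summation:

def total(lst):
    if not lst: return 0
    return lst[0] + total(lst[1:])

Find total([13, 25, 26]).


total([13, 25, 26]) = 13 + total([25, 26])
total([25, 26]) = 25 + total([26])
total([26]) = 26 + total([])
total([]) = 0  (base case)
Total: 13 + 25 + 26 + 0 = 64

64


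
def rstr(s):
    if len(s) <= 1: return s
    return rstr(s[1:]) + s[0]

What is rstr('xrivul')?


rstr('xrivul') = rstr('rivul') + 'x'
rstr('rivul') = rstr('ivul') + 'r'
rstr('ivul') = rstr('vul') + 'i'
rstr('vul') = rstr('ul') + 'v'
rstr('ul') = rstr('l') + 'u'
rstr('l') = 'l'  (base case)
Concatenating: 'l' + 'u' + 'v' + 'i' + 'r' + 'x' = 'luvirx'

luvirx


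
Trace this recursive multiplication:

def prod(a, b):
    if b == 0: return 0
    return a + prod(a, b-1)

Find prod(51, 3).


prod(51, 3) = 51 + prod(51, 2)
prod(51, 2) = 51 + prod(51, 1)
prod(51, 1) = 51 + prod(51, 0)
prod(51, 0) = 0  (base case)
Total: 51 + 51 + 51 + 0 = 153

153


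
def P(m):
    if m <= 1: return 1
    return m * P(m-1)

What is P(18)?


P(18)
= 18 * P(17)
= 18 * 17 * P(16)
= 18 * 17 * 16 * P(15)
= 18 * 17 * 16 * 15 * P(14)
= 18 * 17 * 16 * 15 * 14 * P(13)
= 18 * 17 * 16 * 15 * 14 * 13 * P(12)
= 18 * 17 * 16 * 15 * 14 * 13 * 12 * P(11)
= 18 * 17 * 16 * 15 * 14 * 13 * 12 * 11 * P(10)
= 18 * 17 * 16 * 15 * 14 * 13 * 12 * 11 * 10 * P(9)
= 18 * 17 * 16 * 15 * 14 * 13 * 12 * 11 * 10 * 9 * P(8)
= 18 * 17 * 16 * 15 * 14 * 13 * 12 * 11 * 10 * 9 * 8 * P(7)
= 18 * 17 * 16 * 15 * 14 * 13 * 12 * 11 * 10 * 9 * 8 * 7 * P(6)
= 18 * 17 * 16 * 15 * 14 * 13 * 12 * 11 * 10 * 9 * 8 * 7 * 6 * P(5)
= 18 * 17 * 16 * 15 * 14 * 13 * 12 * 11 * 10 * 9 * 8 * 7 * 6 * 5 * P(4)
= 18 * 17 * 16 * 15 * 14 * 13 * 12 * 11 * 10 * 9 * 8 * 7 * 6 * 5 * 4 * P(3)
= 18 * 17 * 16 * 15 * 14 * 13 * 12 * 11 * 10 * 9 * 8 * 7 * 6 * 5 * 4 * 3 * P(2)
= 18 * 17 * 16 * 15 * 14 * 13 * 12 * 11 * 10 * 9 * 8 * 7 * 6 * 5 * 4 * 3 * 2 * P(1)
= 18 * 17 * 16 * 15 * 14 * 13 * 12 * 11 * 10 * 9 * 8 * 7 * 6 * 5 * 4 * 3 * 2 * 1
= 6402373705728000

6402373705728000


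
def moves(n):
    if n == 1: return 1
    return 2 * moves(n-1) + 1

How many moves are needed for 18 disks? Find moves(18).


moves(18) = 2 * moves(17) + 1
moves(17) = 2 * moves(16) + 1
moves(16) = 2 * moves(15) + 1
moves(15) = 2 * moves(14) + 1
moves(14) = 2 * moves(13) + 1
moves(13) = 2 * moves(12) + 1
moves(12) = 2 * moves(11) + 1
moves(11) = 2 * moves(10) + 1
moves(10) = 2 * moves(9) + 1
moves(9) = 2 * moves(8) + 1
moves(8) = 2 * moves(7) + 1
moves(7) = 2 * moves(6) + 1
moves(6) = 2 * moves(5) + 1
moves(5) = 2 * moves(4) + 1
moves(4) = 2 * moves(3) + 1
moves(3) = 2 * moves(2) + 1
moves(2) = 2 * moves(1) + 1
moves(1) = 1  (base case)
moves(2) = 2 * 1 + 1 = 3
moves(3) = 2 * 3 + 1 = 7
moves(4) = 2 * 7 + 1 = 15
moves(5) = 2 * 15 + 1 = 31
moves(6) = 2 * 31 + 1 = 63
moves(7) = 2 * 63 + 1 = 127
moves(8) = 2 * 127 + 1 = 255
moves(9) = 2 * 255 + 1 = 511
moves(10) = 2 * 511 + 1 = 1023
moves(11) = 2 * 1023 + 1 = 2047
moves(12) = 2 * 2047 + 1 = 4095
moves(13) = 2 * 4095 + 1 = 8191
moves(14) = 2 * 8191 + 1 = 16383
moves(15) = 2 * 16383 + 1 = 32767
moves(16) = 2 * 32767 + 1 = 65535
moves(17) = 2 * 65535 + 1 = 131071
moves(18) = 2 * 131071 + 1 = 262143

262143


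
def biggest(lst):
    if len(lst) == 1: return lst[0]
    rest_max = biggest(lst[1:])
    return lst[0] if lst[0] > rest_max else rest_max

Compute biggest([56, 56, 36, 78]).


biggest([56, 56, 36, 78]): compare 56 with biggest([56, 36, 78])
biggest([56, 36, 78]): compare 56 with biggest([36, 78])
biggest([36, 78]): compare 36 with biggest([78])
biggest([78]) = 78  (base case)
Compare 36 with 78 -> 78
Compare 56 with 78 -> 78
Compare 56 with 78 -> 78

78


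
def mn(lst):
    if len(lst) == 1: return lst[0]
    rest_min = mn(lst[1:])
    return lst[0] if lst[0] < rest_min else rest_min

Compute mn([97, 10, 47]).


mn([97, 10, 47]): compare 97 with mn([10, 47])
mn([10, 47]): compare 10 with mn([47])
mn([47]) = 47  (base case)
Compare 10 with 47 -> 10
Compare 97 with 10 -> 10

10


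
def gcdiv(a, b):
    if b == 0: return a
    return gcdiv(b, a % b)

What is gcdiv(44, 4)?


gcdiv(44, 4) = gcdiv(4, 0)
gcdiv(4, 0) = 4  (base case)

4


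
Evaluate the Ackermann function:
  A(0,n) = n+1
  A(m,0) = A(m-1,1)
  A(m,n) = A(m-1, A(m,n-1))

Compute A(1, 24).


A(1, 24) = A(0, A(1, 23))
  A(1, 23) = A(0, A(1, 22))
    A(1, 22) = A(0, A(1, 21))
      A(1, 21) = A(0, A(1, 20))
        A(1, 20) = A(0, A(1, 19))
          A(1, 19) = A(0, A(1, 18))
          A(1, 18) = A(0, A(1, 17))
          A(1, 17) = A(0, A(1, 16))
          A(1, 16) = A(0, A(1, 15))
          A(1, 15) = A(0, A(1, 14))
          A(1, 14) = A(0, A(1, 13))
          A(1, 13) = A(0, A(1, 12))
          A(1, 12) = A(0, A(1, 11))
          A(1, 11) = A(0, A(1, 10))
          A(1, 10) = A(0, A(1, 9))
          A(1, 9) = A(0, A(1, 8))
          A(1, 8) = A(0, A(1, 7))
          A(1, 7) = A(0, A(1, 6))
          A(1, 6) = A(0, A(1, 5))
          A(1, 5) = A(0, A(1, 4))
          A(1, 4) = A(0, A(1, 3))
          A(1, 3) = A(0, A(1, 2))
          A(1, 2) = A(0, A(1, 1))
          A(1, 1) = A(0, A(1, 0))
          A(1, 0) = A(0, 1)
... (trace truncated)
Result: A(1, 24) = 26

26


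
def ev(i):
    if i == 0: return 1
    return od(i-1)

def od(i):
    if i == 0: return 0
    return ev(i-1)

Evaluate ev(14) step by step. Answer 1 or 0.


ev(14) = od(13)
od(13) = ev(12)
ev(12) = od(11)
od(11) = ev(10)
ev(10) = od(9)
od(9) = ev(8)
ev(8) = od(7)
od(7) = ev(6)
ev(6) = od(5)
od(5) = ev(4)
ev(4) = od(3)
od(3) = ev(2)
ev(2) = od(1)
od(1) = ev(0)
ev(0) = 1  (base case)
Result: 1

1


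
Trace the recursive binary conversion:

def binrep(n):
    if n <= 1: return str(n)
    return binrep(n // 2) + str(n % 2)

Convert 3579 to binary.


binrep(3579) = binrep(1789) + '1'
binrep(1789) = binrep(894) + '1'
binrep(894) = binrep(447) + '0'
binrep(447) = binrep(223) + '1'
binrep(223) = binrep(111) + '1'
binrep(111) = binrep(55) + '1'
binrep(55) = binrep(27) + '1'
binrep(27) = binrep(13) + '1'
binrep(13) = binrep(6) + '1'
binrep(6) = binrep(3) + '0'
binrep(3) = binrep(1) + '1'
binrep(1) = '1'  (base case)
Concatenating: '1' + '1' + '0' + '1' + '1' + '1' + '1' + '1' + '1' + '0' + '1' + '1' = '110111111011'

110111111011


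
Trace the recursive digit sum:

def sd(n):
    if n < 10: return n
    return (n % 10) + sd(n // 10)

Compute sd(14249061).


sd(14249061) = 1 + sd(1424906)
sd(1424906) = 6 + sd(142490)
sd(142490) = 0 + sd(14249)
sd(14249) = 9 + sd(1424)
sd(1424) = 4 + sd(142)
sd(142) = 2 + sd(14)
sd(14) = 4 + sd(1)
sd(1) = 1  (base case)
Total: 1 + 6 + 0 + 9 + 4 + 2 + 4 + 1 = 27

27


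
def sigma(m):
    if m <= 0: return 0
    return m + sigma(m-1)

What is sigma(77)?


sigma(77)
= 77 + 76 + 75 + 74 + 73 + 72 + 71 + 70 + 69 + 68 + 67 + 66 + 65 + 64 + 63 + 62 + 61 + 60 + 59 + 58 + 57 + 56 + 55 + 54 + 53 + 52 + 51 + 50 + 49 + 48 + 47 + 46 + 45 + 44 + 43 + 42 + 41 + 40 + 39 + 38 + 37 + 36 + 35 + 34 + 33 + 32 + 31 + 30 + 29 + 28 + 27 + 26 + 25 + 24 + 23 + 22 + 21 + 20 + 19 + 18 + 17 + 16 + 15 + 14 + 13 + 12 + 11 + 10 + 9 + 8 + 7 + 6 + 5 + 4 + 3 + 2 + 1 + sigma(0)
= 77 + 76 + 75 + 74 + 73 + 72 + 71 + 70 + 69 + 68 + 67 + 66 + 65 + 64 + 63 + 62 + 61 + 60 + 59 + 58 + 57 + 56 + 55 + 54 + 53 + 52 + 51 + 50 + 49 + 48 + 47 + 46 + 45 + 44 + 43 + 42 + 41 + 40 + 39 + 38 + 37 + 36 + 35 + 34 + 33 + 32 + 31 + 30 + 29 + 28 + 27 + 26 + 25 + 24 + 23 + 22 + 21 + 20 + 19 + 18 + 17 + 16 + 15 + 14 + 13 + 12 + 11 + 10 + 9 + 8 + 7 + 6 + 5 + 4 + 3 + 2 + 1 + 0
= 3003

3003


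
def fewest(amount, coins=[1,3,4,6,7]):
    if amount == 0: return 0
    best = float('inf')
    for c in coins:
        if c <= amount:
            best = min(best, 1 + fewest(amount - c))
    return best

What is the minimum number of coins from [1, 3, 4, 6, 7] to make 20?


Building up with DP:
fewest(0) = 0
fewest(1) = min(1+fewest(0)=1+0=1) = 1
fewest(2) = min(1+fewest(1)=1+1=2) = 2
fewest(3) = min(1+fewest(2)=1+2=3, 1+fewest(0)=1+0=1) = 1
fewest(4) = min(1+fewest(3)=1+1=2, 1+fewest(1)=1+1=2, 1+fewest(0)=1+0=1) = 1
fewest(5) = min(1+fewest(4)=1+1=2, 1+fewest(2)=1+2=3, 1+fewest(1)=1+1=2) = 2
fewest(6) = min(1+fewest(5)=1+2=3, 1+fewest(3)=1+1=2, 1+fewest(2)=1+2=3, 1+fewest(0)=1+0=1) = 1
fewest(7) = min(1+fewest(6)=1+1=2, 1+fewest(4)=1+1=2, 1+fewest(3)=1+1=2, 1+fewest(1)=1+1=2, 1+fewest(0)=1+0=1) = 1
fewest(8) = min(1+fewest(7)=1+1=2, 1+fewest(5)=1+2=3, 1+fewest(4)=1+1=2, 1+fewest(2)=1+2=3, 1+fewest(1)=1+1=2) = 2
fewest(9) = min(1+fewest(8)=1+2=3, 1+fewest(6)=1+1=2, 1+fewest(5)=1+2=3, 1+fewest(3)=1+1=2, 1+fewest(2)=1+2=3) = 2
fewest(10) = min(1+fewest(9)=1+2=3, 1+fewest(7)=1+1=2, 1+fewest(6)=1+1=2, 1+fewest(4)=1+1=2, 1+fewest(3)=1+1=2) = 2
fewest(11) = min(1+fewest(10)=1+2=3, 1+fewest(8)=1+2=3, 1+fewest(7)=1+1=2, 1+fewest(5)=1+2=3, 1+fewest(4)=1+1=2) = 2
fewest(12) = min(1+fewest(11)=1+2=3, 1+fewest(9)=1+2=3, 1+fewest(8)=1+2=3, 1+fewest(6)=1+1=2, 1+fewest(5)=1+2=3) = 2
fewest(13) = min(1+fewest(12)=1+2=3, 1+fewest(10)=1+2=3, 1+fewest(9)=1+2=3, 1+fewest(7)=1+1=2, 1+fewest(6)=1+1=2) = 2
fewest(14) = min(1+fewest(13)=1+2=3, 1+fewest(11)=1+2=3, 1+fewest(10)=1+2=3, 1+fewest(8)=1+2=3, 1+fewest(7)=1+1=2) = 2
fewest(15) = min(1+fewest(14)=1+2=3, 1+fewest(12)=1+2=3, 1+fewest(11)=1+2=3, 1+fewest(9)=1+2=3, 1+fewest(8)=1+2=3) = 3
fewest(16) = min(1+fewest(15)=1+3=4, 1+fewest(13)=1+2=3, 1+fewest(12)=1+2=3, 1+fewest(10)=1+2=3, 1+fewest(9)=1+2=3) = 3
fewest(17) = min(1+fewest(16)=1+3=4, 1+fewest(14)=1+2=3, 1+fewest(13)=1+2=3, 1+fewest(11)=1+2=3, 1+fewest(10)=1+2=3) = 3
fewest(18) = min(1+fewest(17)=1+3=4, 1+fewest(15)=1+3=4, 1+fewest(14)=1+2=3, 1+fewest(12)=1+2=3, 1+fewest(11)=1+2=3) = 3
fewest(19) = min(1+fewest(18)=1+3=4, 1+fewest(16)=1+3=4, 1+fewest(15)=1+3=4, 1+fewest(13)=1+2=3, 1+fewest(12)=1+2=3) = 3
fewest(20) = min(1+fewest(19)=1+3=4, 1+fewest(17)=1+3=4, 1+fewest(16)=1+3=4, 1+fewest(14)=1+2=3, 1+fewest(13)=1+2=3) = 3

3


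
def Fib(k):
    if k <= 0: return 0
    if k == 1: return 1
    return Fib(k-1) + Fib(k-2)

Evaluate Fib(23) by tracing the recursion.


Computing Fib(23) bottom-up:
Fib(0) = 0
Fib(1) = 1
Fib(2) = Fib(1) + Fib(0) = 1 + 0 = 1
Fib(3) = Fib(2) + Fib(1) = 1 + 1 = 2
Fib(4) = Fib(3) + Fib(2) = 2 + 1 = 3
Fib(5) = Fib(4) + Fib(3) = 3 + 2 = 5
Fib(6) = Fib(5) + Fib(4) = 5 + 3 = 8
Fib(7) = Fib(6) + Fib(5) = 8 + 5 = 13
Fib(8) = Fib(7) + Fib(6) = 13 + 8 = 21
Fib(9) = Fib(8) + Fib(7) = 21 + 13 = 34
Fib(10) = Fib(9) + Fib(8) = 34 + 21 = 55
Fib(11) = Fib(10) + Fib(9) = 55 + 34 = 89
Fib(12) = Fib(11) + Fib(10) = 89 + 55 = 144
Fib(13) = Fib(12) + Fib(11) = 144 + 89 = 233
Fib(14) = Fib(13) + Fib(12) = 233 + 144 = 377
Fib(15) = Fib(14) + Fib(13) = 377 + 233 = 610
Fib(16) = Fib(15) + Fib(14) = 610 + 377 = 987
Fib(17) = Fib(16) + Fib(15) = 987 + 610 = 1597
Fib(18) = Fib(17) + Fib(16) = 1597 + 987 = 2584
Fib(19) = Fib(18) + Fib(17) = 2584 + 1597 = 4181
Fib(20) = Fib(19) + Fib(18) = 4181 + 2584 = 6765
Fib(21) = Fib(20) + Fib(19) = 6765 + 4181 = 10946
Fib(22) = Fib(21) + Fib(20) = 10946 + 6765 = 17711
Fib(23) = Fib(22) + Fib(21) = 17711 + 10946 = 28657

28657


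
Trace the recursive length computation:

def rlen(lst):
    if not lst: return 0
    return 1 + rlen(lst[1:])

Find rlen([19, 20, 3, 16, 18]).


rlen([19, 20, 3, 16, 18]) = 1 + rlen([20, 3, 16, 18])
rlen([20, 3, 16, 18]) = 1 + rlen([3, 16, 18])
rlen([3, 16, 18]) = 1 + rlen([16, 18])
rlen([16, 18]) = 1 + rlen([18])
rlen([18]) = 1 + rlen([])
rlen([]) = 0  (base case)
Unwinding: 1 + 1 + 1 + 1 + 1 + 0 = 5

5


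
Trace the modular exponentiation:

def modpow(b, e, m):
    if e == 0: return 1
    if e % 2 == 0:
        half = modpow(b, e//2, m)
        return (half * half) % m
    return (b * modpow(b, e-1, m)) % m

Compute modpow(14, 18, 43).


modpow(14, 18, 43): e is even, compute modpow(14, 9, 43)
  modpow(14, 9, 43): e is odd, compute modpow(14, 8, 43)
    modpow(14, 8, 43): e is even, compute modpow(14, 4, 43)
      modpow(14, 4, 43): e is even, compute modpow(14, 2, 43)
        modpow(14, 2, 43): e is even, compute modpow(14, 1, 43)
          modpow(14, 1, 43): e is odd, compute modpow(14, 0, 43)
          modpow(14, 0, 43) = 1
          (14 * 1) % 43 = 14
        half=14, (14*14) % 43 = 24
      half=24, (24*24) % 43 = 17
    half=17, (17*17) % 43 = 31
  (14 * 31) % 43 = 4
half=4, (4*4) % 43 = 16

16


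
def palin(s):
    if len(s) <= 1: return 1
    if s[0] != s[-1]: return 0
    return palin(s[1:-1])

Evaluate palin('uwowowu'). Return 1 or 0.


palin('uwowowu'): s[0]='u' == s[-1]='u' -> check palin('wowow')
palin('wowow'): s[0]='w' == s[-1]='w' -> check palin('owo')
palin('owo'): s[0]='o' == s[-1]='o' -> check palin('w')
palin('w'): len <= 1 -> return 1  (base case)
Result: 1 (palindrome)

1


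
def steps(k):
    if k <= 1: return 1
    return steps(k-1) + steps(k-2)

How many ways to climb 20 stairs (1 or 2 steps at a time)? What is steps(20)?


Building up from base cases:
steps(0) = 1
steps(1) = 1
steps(2) = steps(1) + steps(0) = 1 + 1 = 2
steps(3) = steps(2) + steps(1) = 2 + 1 = 3
steps(4) = steps(3) + steps(2) = 3 + 2 = 5
steps(5) = steps(4) + steps(3) = 5 + 3 = 8
steps(6) = steps(5) + steps(4) = 8 + 5 = 13
steps(7) = steps(6) + steps(5) = 13 + 8 = 21
steps(8) = steps(7) + steps(6) = 21 + 13 = 34
steps(9) = steps(8) + steps(7) = 34 + 21 = 55
steps(10) = steps(9) + steps(8) = 55 + 34 = 89
steps(11) = steps(10) + steps(9) = 89 + 55 = 144
steps(12) = steps(11) + steps(10) = 144 + 89 = 233
steps(13) = steps(12) + steps(11) = 233 + 144 = 377
steps(14) = steps(13) + steps(12) = 377 + 233 = 610
steps(15) = steps(14) + steps(13) = 610 + 377 = 987
steps(16) = steps(15) + steps(14) = 987 + 610 = 1597
steps(17) = steps(16) + steps(15) = 1597 + 987 = 2584
steps(18) = steps(17) + steps(16) = 2584 + 1597 = 4181
steps(19) = steps(18) + steps(17) = 4181 + 2584 = 6765
steps(20) = steps(19) + steps(18) = 6765 + 4181 = 10946

10946


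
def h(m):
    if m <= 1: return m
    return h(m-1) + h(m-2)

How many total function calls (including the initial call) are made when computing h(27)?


Let C(n) = total calls for h(n)
C(0) = 1, C(1) = 1
C(2) = 1 + C(1) + C(0) = 1 + 1 + 1 = 3
C(3) = 1 + C(2) + C(1) = 1 + 3 + 1 = 5
C(4) = 1 + C(3) + C(2) = 1 + 5 + 3 = 9
C(5) = 1 + C(4) + C(3) = 1 + 9 + 5 = 15
C(6) = 1 + C(5) + C(4) = 1 + 15 + 9 = 25
C(7) = 1 + C(6) + C(5) = 1 + 25 + 15 = 41
C(8) = 1 + C(7) + C(6) = 1 + 41 + 25 = 67
C(9) = 1 + C(8) + C(7) = 1 + 67 + 41 = 109
C(10) = 1 + C(9) + C(8) = 1 + 109 + 67 = 177
C(11) = 1 + C(10) + C(9) = 1 + 177 + 109 = 287
C(12) = 1 + C(11) + C(10) = 1 + 287 + 177 = 465
C(13) = 1 + C(12) + C(11) = 1 + 465 + 287 = 753
C(14) = 1 + C(13) + C(12) = 1 + 753 + 465 = 1219
C(15) = 1 + C(14) + C(13) = 1 + 1219 + 753 = 1973
C(16) = 1 + C(15) + C(14) = 1 + 1973 + 1219 = 3193
C(17) = 1 + C(16) + C(15) = 1 + 3193 + 1973 = 5167
C(18) = 1 + C(17) + C(16) = 1 + 5167 + 3193 = 8361
C(19) = 1 + C(18) + C(17) = 1 + 8361 + 5167 = 13529
C(20) = 1 + C(19) + C(18) = 1 + 13529 + 8361 = 21891
C(21) = 1 + C(20) + C(19) = 1 + 21891 + 13529 = 35421
C(22) = 1 + C(21) + C(20) = 1 + 35421 + 21891 = 57313
C(23) = 1 + C(22) + C(21) = 1 + 57313 + 35421 = 92735
C(24) = 1 + C(23) + C(22) = 1 + 92735 + 57313 = 150049
C(25) = 1 + C(24) + C(23) = 1 + 150049 + 92735 = 242785
C(26) = 1 + C(25) + C(24) = 1 + 242785 + 150049 = 392835
C(27) = 1 + C(26) + C(25) = 1 + 392835 + 242785 = 635621

635621


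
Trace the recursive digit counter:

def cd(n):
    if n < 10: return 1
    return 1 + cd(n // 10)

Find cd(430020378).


cd(430020378) = 1 + cd(43002037)
cd(43002037) = 1 + cd(4300203)
cd(4300203) = 1 + cd(430020)
cd(430020) = 1 + cd(43002)
cd(43002) = 1 + cd(4300)
cd(4300) = 1 + cd(430)
cd(430) = 1 + cd(43)
cd(43) = 1 + cd(4)
cd(4) = 1  (base case: 4 < 10)
Unwinding: 1 + 1 + 1 + 1 + 1 + 1 + 1 + 1 + 1 = 9

9


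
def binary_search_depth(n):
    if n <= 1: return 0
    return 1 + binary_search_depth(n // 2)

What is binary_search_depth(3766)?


3766 / 2 = 1883
1883 / 2 = 941
941 / 2 = 470
470 / 2 = 235
235 / 2 = 117
117 / 2 = 58
58 / 2 = 29
29 / 2 = 14
14 / 2 = 7
7 / 2 = 3
3 / 2 = 1
Reached 1 after 11 halvings

11


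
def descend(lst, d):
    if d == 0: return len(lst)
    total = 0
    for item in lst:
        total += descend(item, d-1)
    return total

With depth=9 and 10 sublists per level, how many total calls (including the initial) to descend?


At depth 0 (root): 1 call
At depth 1: each of 1 parents calls descend on 10 children = 10 calls
At depth 2: each of 10 parents calls descend on 10 children = 100 calls
At depth 3: each of 100 parents calls descend on 10 children = 1000 calls
At depth 4: each of 1000 parents calls descend on 10 children = 10000 calls
At depth 5: each of 10000 parents calls descend on 10 children = 100000 calls
At depth 6: each of 100000 parents calls descend on 10 children = 1000000 calls
At depth 7: each of 1000000 parents calls descend on 10 children = 10000000 calls
At depth 8: each of 10000000 parents calls descend on 10 children = 100000000 calls
At depth 9: each of 100000000 parents calls descend on 10 children = 1000000000 calls
Total: 1 + 10 + 100 + 1000 + 10000 + 100000 + 1000000 + 10000000 + 100000000 + 1000000000 = 1111111111

1111111111


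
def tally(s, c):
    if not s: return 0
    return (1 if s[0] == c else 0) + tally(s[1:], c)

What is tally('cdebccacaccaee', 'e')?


s[0]='c' != 'e' -> 0
s[0]='d' != 'e' -> 0
s[0]='e' == 'e' -> 1
s[0]='b' != 'e' -> 0
s[0]='c' != 'e' -> 0
s[0]='c' != 'e' -> 0
s[0]='a' != 'e' -> 0
s[0]='c' != 'e' -> 0
s[0]='a' != 'e' -> 0
s[0]='c' != 'e' -> 0
s[0]='c' != 'e' -> 0
s[0]='a' != 'e' -> 0
s[0]='e' == 'e' -> 1
s[0]='e' == 'e' -> 1
Sum: 0 + 0 + 1 + 0 + 0 + 0 + 0 + 0 + 0 + 0 + 0 + 0 + 1 + 1 = 3

3


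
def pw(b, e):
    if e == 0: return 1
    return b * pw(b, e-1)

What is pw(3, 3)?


pw(3, 3)
= 3 * pw(3, 2)
= 3 * 3 * pw(3, 1)
= 3 * 3 * 3 * pw(3, 0)
= 3 * 3 * 3 * 1
= 27

27


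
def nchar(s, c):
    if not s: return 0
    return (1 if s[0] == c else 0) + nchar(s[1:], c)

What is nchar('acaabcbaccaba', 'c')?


s[0]='a' != 'c' -> 0
s[0]='c' == 'c' -> 1
s[0]='a' != 'c' -> 0
s[0]='a' != 'c' -> 0
s[0]='b' != 'c' -> 0
s[0]='c' == 'c' -> 1
s[0]='b' != 'c' -> 0
s[0]='a' != 'c' -> 0
s[0]='c' == 'c' -> 1
s[0]='c' == 'c' -> 1
s[0]='a' != 'c' -> 0
s[0]='b' != 'c' -> 0
s[0]='a' != 'c' -> 0
Sum: 0 + 1 + 0 + 0 + 0 + 1 + 0 + 0 + 1 + 1 + 0 + 0 + 0 = 4

4


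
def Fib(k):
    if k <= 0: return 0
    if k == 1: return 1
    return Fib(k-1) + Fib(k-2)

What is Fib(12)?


Computing Fib(12) bottom-up:
Fib(0) = 0
Fib(1) = 1
Fib(2) = Fib(1) + Fib(0) = 1 + 0 = 1
Fib(3) = Fib(2) + Fib(1) = 1 + 1 = 2
Fib(4) = Fib(3) + Fib(2) = 2 + 1 = 3
Fib(5) = Fib(4) + Fib(3) = 3 + 2 = 5
Fib(6) = Fib(5) + Fib(4) = 5 + 3 = 8
Fib(7) = Fib(6) + Fib(5) = 8 + 5 = 13
Fib(8) = Fib(7) + Fib(6) = 13 + 8 = 21
Fib(9) = Fib(8) + Fib(7) = 21 + 13 = 34
Fib(10) = Fib(9) + Fib(8) = 34 + 21 = 55
Fib(11) = Fib(10) + Fib(9) = 55 + 34 = 89
Fib(12) = Fib(11) + Fib(10) = 89 + 55 = 144

144


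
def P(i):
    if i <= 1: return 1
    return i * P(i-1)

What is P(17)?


P(17)
= 17 * P(16)
= 17 * 16 * P(15)
= 17 * 16 * 15 * P(14)
= 17 * 16 * 15 * 14 * P(13)
= 17 * 16 * 15 * 14 * 13 * P(12)
= 17 * 16 * 15 * 14 * 13 * 12 * P(11)
= 17 * 16 * 15 * 14 * 13 * 12 * 11 * P(10)
= 17 * 16 * 15 * 14 * 13 * 12 * 11 * 10 * P(9)
= 17 * 16 * 15 * 14 * 13 * 12 * 11 * 10 * 9 * P(8)
= 17 * 16 * 15 * 14 * 13 * 12 * 11 * 10 * 9 * 8 * P(7)
= 17 * 16 * 15 * 14 * 13 * 12 * 11 * 10 * 9 * 8 * 7 * P(6)
= 17 * 16 * 15 * 14 * 13 * 12 * 11 * 10 * 9 * 8 * 7 * 6 * P(5)
= 17 * 16 * 15 * 14 * 13 * 12 * 11 * 10 * 9 * 8 * 7 * 6 * 5 * P(4)
= 17 * 16 * 15 * 14 * 13 * 12 * 11 * 10 * 9 * 8 * 7 * 6 * 5 * 4 * P(3)
= 17 * 16 * 15 * 14 * 13 * 12 * 11 * 10 * 9 * 8 * 7 * 6 * 5 * 4 * 3 * P(2)
= 17 * 16 * 15 * 14 * 13 * 12 * 11 * 10 * 9 * 8 * 7 * 6 * 5 * 4 * 3 * 2 * P(1)
= 17 * 16 * 15 * 14 * 13 * 12 * 11 * 10 * 9 * 8 * 7 * 6 * 5 * 4 * 3 * 2 * 1
= 355687428096000

355687428096000


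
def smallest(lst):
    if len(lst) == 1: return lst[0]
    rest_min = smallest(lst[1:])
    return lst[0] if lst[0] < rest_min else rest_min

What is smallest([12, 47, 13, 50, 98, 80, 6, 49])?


smallest([12, 47, 13, 50, 98, 80, 6, 49]): compare 12 with smallest([47, 13, 50, 98, 80, 6, 49])
smallest([47, 13, 50, 98, 80, 6, 49]): compare 47 with smallest([13, 50, 98, 80, 6, 49])
smallest([13, 50, 98, 80, 6, 49]): compare 13 with smallest([50, 98, 80, 6, 49])
smallest([50, 98, 80, 6, 49]): compare 50 with smallest([98, 80, 6, 49])
smallest([98, 80, 6, 49]): compare 98 with smallest([80, 6, 49])
smallest([80, 6, 49]): compare 80 with smallest([6, 49])
smallest([6, 49]): compare 6 with smallest([49])
smallest([49]) = 49  (base case)
Compare 6 with 49 -> 6
Compare 80 with 6 -> 6
Compare 98 with 6 -> 6
Compare 50 with 6 -> 6
Compare 13 with 6 -> 6
Compare 47 with 6 -> 6
Compare 12 with 6 -> 6

6


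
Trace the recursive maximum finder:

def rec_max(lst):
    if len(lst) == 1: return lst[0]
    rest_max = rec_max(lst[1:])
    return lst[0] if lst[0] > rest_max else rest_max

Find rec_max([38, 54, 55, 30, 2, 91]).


rec_max([38, 54, 55, 30, 2, 91]): compare 38 with rec_max([54, 55, 30, 2, 91])
rec_max([54, 55, 30, 2, 91]): compare 54 with rec_max([55, 30, 2, 91])
rec_max([55, 30, 2, 91]): compare 55 with rec_max([30, 2, 91])
rec_max([30, 2, 91]): compare 30 with rec_max([2, 91])
rec_max([2, 91]): compare 2 with rec_max([91])
rec_max([91]) = 91  (base case)
Compare 2 with 91 -> 91
Compare 30 with 91 -> 91
Compare 55 with 91 -> 91
Compare 54 with 91 -> 91
Compare 38 with 91 -> 91

91


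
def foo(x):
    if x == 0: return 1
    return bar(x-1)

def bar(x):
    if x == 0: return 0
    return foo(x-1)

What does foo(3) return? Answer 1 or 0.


foo(3) = bar(2)
bar(2) = foo(1)
foo(1) = bar(0)
bar(0) = 0  (base case)
Result: 0

0


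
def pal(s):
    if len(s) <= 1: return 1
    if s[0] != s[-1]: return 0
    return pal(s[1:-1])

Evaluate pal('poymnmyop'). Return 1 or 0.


pal('poymnmyop'): s[0]='p' == s[-1]='p' -> check pal('oymnmyo')
pal('oymnmyo'): s[0]='o' == s[-1]='o' -> check pal('ymnmy')
pal('ymnmy'): s[0]='y' == s[-1]='y' -> check pal('mnm')
pal('mnm'): s[0]='m' == s[-1]='m' -> check pal('n')
pal('n'): len <= 1 -> return 1  (base case)
Result: 1 (palindrome)

1


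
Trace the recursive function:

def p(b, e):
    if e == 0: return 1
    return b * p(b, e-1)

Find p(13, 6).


p(13, 6)
= 13 * p(13, 5)
= 13 * 13 * p(13, 4)
= 13 * 13 * 13 * p(13, 3)
= 13 * 13 * 13 * 13 * p(13, 2)
= 13 * 13 * 13 * 13 * 13 * p(13, 1)
= 13 * 13 * 13 * 13 * 13 * 13 * p(13, 0)
= 13 * 13 * 13 * 13 * 13 * 13 * 1
= 4826809

4826809


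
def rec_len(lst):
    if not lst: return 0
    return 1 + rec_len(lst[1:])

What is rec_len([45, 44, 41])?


rec_len([45, 44, 41]) = 1 + rec_len([44, 41])
rec_len([44, 41]) = 1 + rec_len([41])
rec_len([41]) = 1 + rec_len([])
rec_len([]) = 0  (base case)
Unwinding: 1 + 1 + 1 + 0 = 3

3


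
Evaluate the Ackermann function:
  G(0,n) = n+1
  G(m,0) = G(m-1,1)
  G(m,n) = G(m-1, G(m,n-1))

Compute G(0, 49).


G(0, 49) = 50
Result: G(0, 49) = 50

50


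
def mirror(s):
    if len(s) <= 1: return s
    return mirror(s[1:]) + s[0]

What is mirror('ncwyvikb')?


mirror('ncwyvikb') = mirror('cwyvikb') + 'n'
mirror('cwyvikb') = mirror('wyvikb') + 'c'
mirror('wyvikb') = mirror('yvikb') + 'w'
mirror('yvikb') = mirror('vikb') + 'y'
mirror('vikb') = mirror('ikb') + 'v'
mirror('ikb') = mirror('kb') + 'i'
mirror('kb') = mirror('b') + 'k'
mirror('b') = 'b'  (base case)
Concatenating: 'b' + 'k' + 'i' + 'v' + 'y' + 'w' + 'c' + 'n' = 'bkivywcn'

bkivywcn


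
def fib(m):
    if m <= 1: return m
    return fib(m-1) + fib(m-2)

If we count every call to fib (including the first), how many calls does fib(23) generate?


Let C(n) = total calls for fib(n)
C(0) = 1, C(1) = 1
C(2) = 1 + C(1) + C(0) = 1 + 1 + 1 = 3
C(3) = 1 + C(2) + C(1) = 1 + 3 + 1 = 5
C(4) = 1 + C(3) + C(2) = 1 + 5 + 3 = 9
C(5) = 1 + C(4) + C(3) = 1 + 9 + 5 = 15
C(6) = 1 + C(5) + C(4) = 1 + 15 + 9 = 25
C(7) = 1 + C(6) + C(5) = 1 + 25 + 15 = 41
C(8) = 1 + C(7) + C(6) = 1 + 41 + 25 = 67
C(9) = 1 + C(8) + C(7) = 1 + 67 + 41 = 109
C(10) = 1 + C(9) + C(8) = 1 + 109 + 67 = 177
C(11) = 1 + C(10) + C(9) = 1 + 177 + 109 = 287
C(12) = 1 + C(11) + C(10) = 1 + 287 + 177 = 465
C(13) = 1 + C(12) + C(11) = 1 + 465 + 287 = 753
C(14) = 1 + C(13) + C(12) = 1 + 753 + 465 = 1219
C(15) = 1 + C(14) + C(13) = 1 + 1219 + 753 = 1973
C(16) = 1 + C(15) + C(14) = 1 + 1973 + 1219 = 3193
C(17) = 1 + C(16) + C(15) = 1 + 3193 + 1973 = 5167
C(18) = 1 + C(17) + C(16) = 1 + 5167 + 3193 = 8361
C(19) = 1 + C(18) + C(17) = 1 + 8361 + 5167 = 13529
C(20) = 1 + C(19) + C(18) = 1 + 13529 + 8361 = 21891
C(21) = 1 + C(20) + C(19) = 1 + 21891 + 13529 = 35421
C(22) = 1 + C(21) + C(20) = 1 + 35421 + 21891 = 57313
C(23) = 1 + C(22) + C(21) = 1 + 57313 + 35421 = 92735

92735


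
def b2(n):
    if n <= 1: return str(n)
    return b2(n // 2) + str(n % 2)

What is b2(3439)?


b2(3439) = b2(1719) + '1'
b2(1719) = b2(859) + '1'
b2(859) = b2(429) + '1'
b2(429) = b2(214) + '1'
b2(214) = b2(107) + '0'
b2(107) = b2(53) + '1'
b2(53) = b2(26) + '1'
b2(26) = b2(13) + '0'
b2(13) = b2(6) + '1'
b2(6) = b2(3) + '0'
b2(3) = b2(1) + '1'
b2(1) = '1'  (base case)
Concatenating: '1' + '1' + '0' + '1' + '0' + '1' + '1' + '0' + '1' + '1' + '1' + '1' = '110101101111'

110101101111


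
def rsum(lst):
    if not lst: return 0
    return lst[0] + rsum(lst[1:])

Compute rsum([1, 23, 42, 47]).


rsum([1, 23, 42, 47]) = 1 + rsum([23, 42, 47])
rsum([23, 42, 47]) = 23 + rsum([42, 47])
rsum([42, 47]) = 42 + rsum([47])
rsum([47]) = 47 + rsum([])
rsum([]) = 0  (base case)
Total: 1 + 23 + 42 + 47 + 0 = 113

113


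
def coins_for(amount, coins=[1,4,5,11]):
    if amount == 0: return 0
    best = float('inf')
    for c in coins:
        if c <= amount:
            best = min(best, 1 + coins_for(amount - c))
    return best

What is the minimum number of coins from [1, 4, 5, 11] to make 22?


Building up with DP:
coins_for(0) = 0
coins_for(1) = min(1+coins_for(0)=1+0=1) = 1
coins_for(2) = min(1+coins_for(1)=1+1=2) = 2
coins_for(3) = min(1+coins_for(2)=1+2=3) = 3
coins_for(4) = min(1+coins_for(3)=1+3=4, 1+coins_for(0)=1+0=1) = 1
coins_for(5) = min(1+coins_for(4)=1+1=2, 1+coins_for(1)=1+1=2, 1+coins_for(0)=1+0=1) = 1
coins_for(6) = min(1+coins_for(5)=1+1=2, 1+coins_for(2)=1+2=3, 1+coins_for(1)=1+1=2) = 2
coins_for(7) = min(1+coins_for(6)=1+2=3, 1+coins_for(3)=1+3=4, 1+coins_for(2)=1+2=3) = 3
coins_for(8) = min(1+coins_for(7)=1+3=4, 1+coins_for(4)=1+1=2, 1+coins_for(3)=1+3=4) = 2
coins_for(9) = min(1+coins_for(8)=1+2=3, 1+coins_for(5)=1+1=2, 1+coins_for(4)=1+1=2) = 2
coins_for(10) = min(1+coins_for(9)=1+2=3, 1+coins_for(6)=1+2=3, 1+coins_for(5)=1+1=2) = 2
coins_for(11) = min(1+coins_for(10)=1+2=3, 1+coins_for(7)=1+3=4, 1+coins_for(6)=1+2=3, 1+coins_for(0)=1+0=1) = 1
coins_for(12) = min(1+coins_for(11)=1+1=2, 1+coins_for(8)=1+2=3, 1+coins_for(7)=1+3=4, 1+coins_for(1)=1+1=2) = 2
coins_for(13) = min(1+coins_for(12)=1+2=3, 1+coins_for(9)=1+2=3, 1+coins_for(8)=1+2=3, 1+coins_for(2)=1+2=3) = 3
coins_for(14) = min(1+coins_for(13)=1+3=4, 1+coins_for(10)=1+2=3, 1+coins_for(9)=1+2=3, 1+coins_for(3)=1+3=4) = 3
coins_for(15) = min(1+coins_for(14)=1+3=4, 1+coins_for(11)=1+1=2, 1+coins_for(10)=1+2=3, 1+coins_for(4)=1+1=2) = 2
coins_for(16) = min(1+coins_for(15)=1+2=3, 1+coins_for(12)=1+2=3, 1+coins_for(11)=1+1=2, 1+coins_for(5)=1+1=2) = 2
coins_for(17) = min(1+coins_for(16)=1+2=3, 1+coins_for(13)=1+3=4, 1+coins_for(12)=1+2=3, 1+coins_for(6)=1+2=3) = 3
coins_for(18) = min(1+coins_for(17)=1+3=4, 1+coins_for(14)=1+3=4, 1+coins_for(13)=1+3=4, 1+coins_for(7)=1+3=4) = 4
coins_for(19) = min(1+coins_for(18)=1+4=5, 1+coins_for(15)=1+2=3, 1+coins_for(14)=1+3=4, 1+coins_for(8)=1+2=3) = 3
coins_for(20) = min(1+coins_for(19)=1+3=4, 1+coins_for(16)=1+2=3, 1+coins_for(15)=1+2=3, 1+coins_for(9)=1+2=3) = 3
coins_for(21) = min(1+coins_for(20)=1+3=4, 1+coins_for(17)=1+3=4, 1+coins_for(16)=1+2=3, 1+coins_for(10)=1+2=3) = 3
coins_for(22) = min(1+coins_for(21)=1+3=4, 1+coins_for(18)=1+4=5, 1+coins_for(17)=1+3=4, 1+coins_for(11)=1+1=2) = 2

2


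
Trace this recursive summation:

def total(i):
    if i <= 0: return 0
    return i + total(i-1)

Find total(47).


total(47)
= 47 + 46 + 45 + 44 + 43 + 42 + 41 + 40 + 39 + 38 + 37 + 36 + 35 + 34 + 33 + 32 + 31 + 30 + 29 + 28 + 27 + 26 + 25 + 24 + 23 + 22 + 21 + 20 + 19 + 18 + 17 + 16 + 15 + 14 + 13 + 12 + 11 + 10 + 9 + 8 + 7 + 6 + 5 + 4 + 3 + 2 + 1 + total(0)
= 47 + 46 + 45 + 44 + 43 + 42 + 41 + 40 + 39 + 38 + 37 + 36 + 35 + 34 + 33 + 32 + 31 + 30 + 29 + 28 + 27 + 26 + 25 + 24 + 23 + 22 + 21 + 20 + 19 + 18 + 17 + 16 + 15 + 14 + 13 + 12 + 11 + 10 + 9 + 8 + 7 + 6 + 5 + 4 + 3 + 2 + 1 + 0
= 1128

1128


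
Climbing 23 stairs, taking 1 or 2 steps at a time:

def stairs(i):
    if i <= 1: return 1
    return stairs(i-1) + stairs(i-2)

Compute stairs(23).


Building up from base cases:
stairs(0) = 1
stairs(1) = 1
stairs(2) = stairs(1) + stairs(0) = 1 + 1 = 2
stairs(3) = stairs(2) + stairs(1) = 2 + 1 = 3
stairs(4) = stairs(3) + stairs(2) = 3 + 2 = 5
stairs(5) = stairs(4) + stairs(3) = 5 + 3 = 8
stairs(6) = stairs(5) + stairs(4) = 8 + 5 = 13
stairs(7) = stairs(6) + stairs(5) = 13 + 8 = 21
stairs(8) = stairs(7) + stairs(6) = 21 + 13 = 34
stairs(9) = stairs(8) + stairs(7) = 34 + 21 = 55
stairs(10) = stairs(9) + stairs(8) = 55 + 34 = 89
stairs(11) = stairs(10) + stairs(9) = 89 + 55 = 144
stairs(12) = stairs(11) + stairs(10) = 144 + 89 = 233
stairs(13) = stairs(12) + stairs(11) = 233 + 144 = 377
stairs(14) = stairs(13) + stairs(12) = 377 + 233 = 610
stairs(15) = stairs(14) + stairs(13) = 610 + 377 = 987
stairs(16) = stairs(15) + stairs(14) = 987 + 610 = 1597
stairs(17) = stairs(16) + stairs(15) = 1597 + 987 = 2584
stairs(18) = stairs(17) + stairs(16) = 2584 + 1597 = 4181
stairs(19) = stairs(18) + stairs(17) = 4181 + 2584 = 6765
stairs(20) = stairs(19) + stairs(18) = 6765 + 4181 = 10946
stairs(21) = stairs(20) + stairs(19) = 10946 + 6765 = 17711
stairs(22) = stairs(21) + stairs(20) = 17711 + 10946 = 28657
stairs(23) = stairs(22) + stairs(21) = 28657 + 17711 = 46368

46368


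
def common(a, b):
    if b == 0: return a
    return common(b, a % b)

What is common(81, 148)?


common(81, 148) = common(148, 81)
common(148, 81) = common(81, 67)
common(81, 67) = common(67, 14)
common(67, 14) = common(14, 11)
common(14, 11) = common(11, 3)
common(11, 3) = common(3, 2)
common(3, 2) = common(2, 1)
common(2, 1) = common(1, 0)
common(1, 0) = 1  (base case)

1


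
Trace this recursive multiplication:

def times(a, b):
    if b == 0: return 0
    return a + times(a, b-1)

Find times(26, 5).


times(26, 5) = 26 + times(26, 4)
times(26, 4) = 26 + times(26, 3)
times(26, 3) = 26 + times(26, 2)
times(26, 2) = 26 + times(26, 1)
times(26, 1) = 26 + times(26, 0)
times(26, 0) = 0  (base case)
Total: 26 + 26 + 26 + 26 + 26 + 0 = 130

130


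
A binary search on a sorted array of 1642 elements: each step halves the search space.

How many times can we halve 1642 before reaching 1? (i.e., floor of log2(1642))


1642 / 2 = 821
821 / 2 = 410
410 / 2 = 205
205 / 2 = 102
102 / 2 = 51
51 / 2 = 25
25 / 2 = 12
12 / 2 = 6
6 / 2 = 3
3 / 2 = 1
Reached 1 after 10 halvings

10


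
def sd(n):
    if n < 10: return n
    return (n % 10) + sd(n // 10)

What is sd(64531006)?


sd(64531006) = 6 + sd(6453100)
sd(6453100) = 0 + sd(645310)
sd(645310) = 0 + sd(64531)
sd(64531) = 1 + sd(6453)
sd(6453) = 3 + sd(645)
sd(645) = 5 + sd(64)
sd(64) = 4 + sd(6)
sd(6) = 6  (base case)
Total: 6 + 0 + 0 + 1 + 3 + 5 + 4 + 6 = 25

25


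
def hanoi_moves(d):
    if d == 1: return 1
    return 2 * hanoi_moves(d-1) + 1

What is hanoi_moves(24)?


hanoi_moves(24) = 2 * hanoi_moves(23) + 1
hanoi_moves(23) = 2 * hanoi_moves(22) + 1
hanoi_moves(22) = 2 * hanoi_moves(21) + 1
hanoi_moves(21) = 2 * hanoi_moves(20) + 1
hanoi_moves(20) = 2 * hanoi_moves(19) + 1
hanoi_moves(19) = 2 * hanoi_moves(18) + 1
hanoi_moves(18) = 2 * hanoi_moves(17) + 1
hanoi_moves(17) = 2 * hanoi_moves(16) + 1
hanoi_moves(16) = 2 * hanoi_moves(15) + 1
hanoi_moves(15) = 2 * hanoi_moves(14) + 1
hanoi_moves(14) = 2 * hanoi_moves(13) + 1
hanoi_moves(13) = 2 * hanoi_moves(12) + 1
hanoi_moves(12) = 2 * hanoi_moves(11) + 1
hanoi_moves(11) = 2 * hanoi_moves(10) + 1
hanoi_moves(10) = 2 * hanoi_moves(9) + 1
hanoi_moves(9) = 2 * hanoi_moves(8) + 1
hanoi_moves(8) = 2 * hanoi_moves(7) + 1
hanoi_moves(7) = 2 * hanoi_moves(6) + 1
hanoi_moves(6) = 2 * hanoi_moves(5) + 1
hanoi_moves(5) = 2 * hanoi_moves(4) + 1
hanoi_moves(4) = 2 * hanoi_moves(3) + 1
hanoi_moves(3) = 2 * hanoi_moves(2) + 1
hanoi_moves(2) = 2 * hanoi_moves(1) + 1
hanoi_moves(1) = 1  (base case)
hanoi_moves(2) = 2 * 1 + 1 = 3
hanoi_moves(3) = 2 * 3 + 1 = 7
hanoi_moves(4) = 2 * 7 + 1 = 15
hanoi_moves(5) = 2 * 15 + 1 = 31
hanoi_moves(6) = 2 * 31 + 1 = 63
hanoi_moves(7) = 2 * 63 + 1 = 127
hanoi_moves(8) = 2 * 127 + 1 = 255
hanoi_moves(9) = 2 * 255 + 1 = 511
hanoi_moves(10) = 2 * 511 + 1 = 1023
hanoi_moves(11) = 2 * 1023 + 1 = 2047
hanoi_moves(12) = 2 * 2047 + 1 = 4095
hanoi_moves(13) = 2 * 4095 + 1 = 8191
hanoi_moves(14) = 2 * 8191 + 1 = 16383
hanoi_moves(15) = 2 * 16383 + 1 = 32767
hanoi_moves(16) = 2 * 32767 + 1 = 65535
hanoi_moves(17) = 2 * 65535 + 1 = 131071
hanoi_moves(18) = 2 * 131071 + 1 = 262143
hanoi_moves(19) = 2 * 262143 + 1 = 524287
hanoi_moves(20) = 2 * 524287 + 1 = 1048575
hanoi_moves(21) = 2 * 1048575 + 1 = 2097151
hanoi_moves(22) = 2 * 2097151 + 1 = 4194303
hanoi_moves(23) = 2 * 4194303 + 1 = 8388607
hanoi_moves(24) = 2 * 8388607 + 1 = 16777215

16777215


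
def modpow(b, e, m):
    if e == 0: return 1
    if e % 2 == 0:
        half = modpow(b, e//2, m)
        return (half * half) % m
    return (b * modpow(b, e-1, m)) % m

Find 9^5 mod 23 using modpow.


modpow(9, 5, 23): e is odd, compute modpow(9, 4, 23)
  modpow(9, 4, 23): e is even, compute modpow(9, 2, 23)
    modpow(9, 2, 23): e is even, compute modpow(9, 1, 23)
      modpow(9, 1, 23): e is odd, compute modpow(9, 0, 23)
        modpow(9, 0, 23) = 1
      (9 * 1) % 23 = 9
    half=9, (9*9) % 23 = 12
  half=12, (12*12) % 23 = 6
(9 * 6) % 23 = 8

8


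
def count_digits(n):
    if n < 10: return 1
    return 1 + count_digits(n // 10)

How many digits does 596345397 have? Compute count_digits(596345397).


count_digits(596345397) = 1 + count_digits(59634539)
count_digits(59634539) = 1 + count_digits(5963453)
count_digits(5963453) = 1 + count_digits(596345)
count_digits(596345) = 1 + count_digits(59634)
count_digits(59634) = 1 + count_digits(5963)
count_digits(5963) = 1 + count_digits(596)
count_digits(596) = 1 + count_digits(59)
count_digits(59) = 1 + count_digits(5)
count_digits(5) = 1  (base case: 5 < 10)
Unwinding: 1 + 1 + 1 + 1 + 1 + 1 + 1 + 1 + 1 = 9

9
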